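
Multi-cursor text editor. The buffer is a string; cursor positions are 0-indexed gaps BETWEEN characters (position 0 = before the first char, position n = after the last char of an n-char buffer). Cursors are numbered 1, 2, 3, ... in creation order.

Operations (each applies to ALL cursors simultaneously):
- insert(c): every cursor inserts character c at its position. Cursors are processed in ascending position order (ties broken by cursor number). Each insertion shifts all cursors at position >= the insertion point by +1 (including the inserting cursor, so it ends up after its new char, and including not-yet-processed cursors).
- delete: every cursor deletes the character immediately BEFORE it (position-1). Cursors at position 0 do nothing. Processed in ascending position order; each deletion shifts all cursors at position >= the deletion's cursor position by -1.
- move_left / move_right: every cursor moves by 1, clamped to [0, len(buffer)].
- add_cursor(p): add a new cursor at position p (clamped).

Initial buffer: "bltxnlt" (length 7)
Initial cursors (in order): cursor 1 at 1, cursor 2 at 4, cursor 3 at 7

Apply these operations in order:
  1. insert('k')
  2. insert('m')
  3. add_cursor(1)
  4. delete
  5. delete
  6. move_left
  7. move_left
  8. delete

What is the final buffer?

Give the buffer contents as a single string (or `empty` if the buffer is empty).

After op 1 (insert('k')): buffer="bkltxknltk" (len 10), cursors c1@2 c2@6 c3@10, authorship .1...2...3
After op 2 (insert('m')): buffer="bkmltxkmnltkm" (len 13), cursors c1@3 c2@8 c3@13, authorship .11...22...33
After op 3 (add_cursor(1)): buffer="bkmltxkmnltkm" (len 13), cursors c4@1 c1@3 c2@8 c3@13, authorship .11...22...33
After op 4 (delete): buffer="kltxknltk" (len 9), cursors c4@0 c1@1 c2@5 c3@9, authorship 1...2...3
After op 5 (delete): buffer="ltxnlt" (len 6), cursors c1@0 c4@0 c2@3 c3@6, authorship ......
After op 6 (move_left): buffer="ltxnlt" (len 6), cursors c1@0 c4@0 c2@2 c3@5, authorship ......
After op 7 (move_left): buffer="ltxnlt" (len 6), cursors c1@0 c4@0 c2@1 c3@4, authorship ......
After op 8 (delete): buffer="txlt" (len 4), cursors c1@0 c2@0 c4@0 c3@2, authorship ....

Answer: txlt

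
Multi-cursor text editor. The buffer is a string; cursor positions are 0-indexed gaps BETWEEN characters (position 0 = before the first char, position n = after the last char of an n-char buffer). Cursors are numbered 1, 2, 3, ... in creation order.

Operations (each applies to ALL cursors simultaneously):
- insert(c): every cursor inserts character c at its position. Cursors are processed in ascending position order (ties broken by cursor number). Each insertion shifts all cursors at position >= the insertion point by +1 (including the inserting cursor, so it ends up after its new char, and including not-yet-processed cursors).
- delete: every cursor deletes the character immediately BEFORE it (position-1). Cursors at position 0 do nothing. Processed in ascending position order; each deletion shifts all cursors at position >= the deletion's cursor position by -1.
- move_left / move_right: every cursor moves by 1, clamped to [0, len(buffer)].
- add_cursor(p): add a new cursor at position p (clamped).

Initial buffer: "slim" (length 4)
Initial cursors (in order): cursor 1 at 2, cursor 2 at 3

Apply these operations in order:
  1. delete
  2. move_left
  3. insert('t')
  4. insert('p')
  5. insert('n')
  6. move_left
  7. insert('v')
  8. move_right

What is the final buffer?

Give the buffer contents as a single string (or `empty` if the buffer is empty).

After op 1 (delete): buffer="sm" (len 2), cursors c1@1 c2@1, authorship ..
After op 2 (move_left): buffer="sm" (len 2), cursors c1@0 c2@0, authorship ..
After op 3 (insert('t')): buffer="ttsm" (len 4), cursors c1@2 c2@2, authorship 12..
After op 4 (insert('p')): buffer="ttppsm" (len 6), cursors c1@4 c2@4, authorship 1212..
After op 5 (insert('n')): buffer="ttppnnsm" (len 8), cursors c1@6 c2@6, authorship 121212..
After op 6 (move_left): buffer="ttppnnsm" (len 8), cursors c1@5 c2@5, authorship 121212..
After op 7 (insert('v')): buffer="ttppnvvnsm" (len 10), cursors c1@7 c2@7, authorship 12121122..
After op 8 (move_right): buffer="ttppnvvnsm" (len 10), cursors c1@8 c2@8, authorship 12121122..

Answer: ttppnvvnsm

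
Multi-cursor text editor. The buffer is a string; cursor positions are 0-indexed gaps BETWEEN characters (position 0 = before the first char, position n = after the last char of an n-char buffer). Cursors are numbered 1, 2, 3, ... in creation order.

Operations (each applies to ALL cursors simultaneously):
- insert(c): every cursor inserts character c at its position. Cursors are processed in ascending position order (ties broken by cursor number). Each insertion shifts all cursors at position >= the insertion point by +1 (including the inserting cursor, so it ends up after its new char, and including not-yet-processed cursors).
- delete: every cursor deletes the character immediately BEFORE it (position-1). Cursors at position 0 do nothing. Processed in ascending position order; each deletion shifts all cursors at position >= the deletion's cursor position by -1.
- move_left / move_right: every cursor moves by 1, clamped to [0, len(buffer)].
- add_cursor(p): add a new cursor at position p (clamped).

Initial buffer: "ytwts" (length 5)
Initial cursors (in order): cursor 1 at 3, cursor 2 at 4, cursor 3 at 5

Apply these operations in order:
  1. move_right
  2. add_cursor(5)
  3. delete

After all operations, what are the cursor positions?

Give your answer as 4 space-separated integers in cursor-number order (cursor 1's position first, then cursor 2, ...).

After op 1 (move_right): buffer="ytwts" (len 5), cursors c1@4 c2@5 c3@5, authorship .....
After op 2 (add_cursor(5)): buffer="ytwts" (len 5), cursors c1@4 c2@5 c3@5 c4@5, authorship .....
After op 3 (delete): buffer="y" (len 1), cursors c1@1 c2@1 c3@1 c4@1, authorship .

Answer: 1 1 1 1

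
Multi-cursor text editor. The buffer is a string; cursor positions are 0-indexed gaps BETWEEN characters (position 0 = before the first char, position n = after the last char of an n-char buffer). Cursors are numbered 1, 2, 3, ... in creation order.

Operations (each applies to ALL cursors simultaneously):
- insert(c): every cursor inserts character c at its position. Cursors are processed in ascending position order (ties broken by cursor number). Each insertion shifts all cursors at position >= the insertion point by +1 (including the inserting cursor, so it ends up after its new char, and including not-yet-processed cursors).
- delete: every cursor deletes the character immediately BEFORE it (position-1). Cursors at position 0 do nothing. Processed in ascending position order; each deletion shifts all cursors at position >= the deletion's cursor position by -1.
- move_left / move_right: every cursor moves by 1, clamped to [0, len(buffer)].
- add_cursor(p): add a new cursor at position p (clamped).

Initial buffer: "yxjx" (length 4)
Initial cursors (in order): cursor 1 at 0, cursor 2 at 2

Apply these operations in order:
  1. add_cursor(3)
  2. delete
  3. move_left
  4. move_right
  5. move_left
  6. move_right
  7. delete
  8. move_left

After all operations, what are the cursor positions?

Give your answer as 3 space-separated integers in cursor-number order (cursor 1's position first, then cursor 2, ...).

Answer: 0 0 0

Derivation:
After op 1 (add_cursor(3)): buffer="yxjx" (len 4), cursors c1@0 c2@2 c3@3, authorship ....
After op 2 (delete): buffer="yx" (len 2), cursors c1@0 c2@1 c3@1, authorship ..
After op 3 (move_left): buffer="yx" (len 2), cursors c1@0 c2@0 c3@0, authorship ..
After op 4 (move_right): buffer="yx" (len 2), cursors c1@1 c2@1 c3@1, authorship ..
After op 5 (move_left): buffer="yx" (len 2), cursors c1@0 c2@0 c3@0, authorship ..
After op 6 (move_right): buffer="yx" (len 2), cursors c1@1 c2@1 c3@1, authorship ..
After op 7 (delete): buffer="x" (len 1), cursors c1@0 c2@0 c3@0, authorship .
After op 8 (move_left): buffer="x" (len 1), cursors c1@0 c2@0 c3@0, authorship .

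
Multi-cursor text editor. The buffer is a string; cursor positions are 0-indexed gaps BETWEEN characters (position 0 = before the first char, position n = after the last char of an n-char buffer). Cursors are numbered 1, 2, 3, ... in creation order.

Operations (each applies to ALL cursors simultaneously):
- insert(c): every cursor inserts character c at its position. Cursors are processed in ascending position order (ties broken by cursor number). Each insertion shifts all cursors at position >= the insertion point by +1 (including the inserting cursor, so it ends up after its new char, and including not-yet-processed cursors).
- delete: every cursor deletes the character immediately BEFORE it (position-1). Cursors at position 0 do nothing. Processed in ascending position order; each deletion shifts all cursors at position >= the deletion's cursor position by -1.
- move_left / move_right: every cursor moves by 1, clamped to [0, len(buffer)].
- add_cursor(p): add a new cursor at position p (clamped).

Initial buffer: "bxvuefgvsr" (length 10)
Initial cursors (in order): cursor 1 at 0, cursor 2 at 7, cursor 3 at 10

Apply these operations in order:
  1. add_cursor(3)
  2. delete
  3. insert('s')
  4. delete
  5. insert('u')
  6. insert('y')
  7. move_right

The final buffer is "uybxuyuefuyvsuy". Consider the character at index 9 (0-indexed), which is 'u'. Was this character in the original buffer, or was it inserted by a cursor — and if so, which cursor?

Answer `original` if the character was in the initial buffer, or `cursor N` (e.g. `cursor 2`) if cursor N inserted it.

After op 1 (add_cursor(3)): buffer="bxvuefgvsr" (len 10), cursors c1@0 c4@3 c2@7 c3@10, authorship ..........
After op 2 (delete): buffer="bxuefvs" (len 7), cursors c1@0 c4@2 c2@5 c3@7, authorship .......
After op 3 (insert('s')): buffer="sbxsuefsvss" (len 11), cursors c1@1 c4@4 c2@8 c3@11, authorship 1..4...2..3
After op 4 (delete): buffer="bxuefvs" (len 7), cursors c1@0 c4@2 c2@5 c3@7, authorship .......
After op 5 (insert('u')): buffer="ubxuuefuvsu" (len 11), cursors c1@1 c4@4 c2@8 c3@11, authorship 1..4...2..3
After op 6 (insert('y')): buffer="uybxuyuefuyvsuy" (len 15), cursors c1@2 c4@6 c2@11 c3@15, authorship 11..44...22..33
After op 7 (move_right): buffer="uybxuyuefuyvsuy" (len 15), cursors c1@3 c4@7 c2@12 c3@15, authorship 11..44...22..33
Authorship (.=original, N=cursor N): 1 1 . . 4 4 . . . 2 2 . . 3 3
Index 9: author = 2

Answer: cursor 2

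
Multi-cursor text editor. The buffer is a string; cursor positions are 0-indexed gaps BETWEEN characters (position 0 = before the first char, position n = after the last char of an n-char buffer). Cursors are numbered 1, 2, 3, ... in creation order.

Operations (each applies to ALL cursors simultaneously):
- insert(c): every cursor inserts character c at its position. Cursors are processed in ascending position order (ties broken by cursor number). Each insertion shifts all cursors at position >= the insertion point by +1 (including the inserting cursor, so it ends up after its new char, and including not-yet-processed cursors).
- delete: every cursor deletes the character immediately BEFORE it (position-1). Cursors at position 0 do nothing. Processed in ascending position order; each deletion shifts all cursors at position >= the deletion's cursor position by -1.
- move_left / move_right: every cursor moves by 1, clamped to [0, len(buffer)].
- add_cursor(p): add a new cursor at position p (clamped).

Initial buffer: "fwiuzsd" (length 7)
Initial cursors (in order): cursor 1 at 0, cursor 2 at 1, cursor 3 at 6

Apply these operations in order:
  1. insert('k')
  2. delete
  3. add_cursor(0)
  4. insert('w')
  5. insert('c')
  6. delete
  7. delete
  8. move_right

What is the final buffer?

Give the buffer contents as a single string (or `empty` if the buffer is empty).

Answer: fwiuzsd

Derivation:
After op 1 (insert('k')): buffer="kfkwiuzskd" (len 10), cursors c1@1 c2@3 c3@9, authorship 1.2.....3.
After op 2 (delete): buffer="fwiuzsd" (len 7), cursors c1@0 c2@1 c3@6, authorship .......
After op 3 (add_cursor(0)): buffer="fwiuzsd" (len 7), cursors c1@0 c4@0 c2@1 c3@6, authorship .......
After op 4 (insert('w')): buffer="wwfwwiuzswd" (len 11), cursors c1@2 c4@2 c2@4 c3@10, authorship 14.2.....3.
After op 5 (insert('c')): buffer="wwccfwcwiuzswcd" (len 15), cursors c1@4 c4@4 c2@7 c3@14, authorship 1414.22.....33.
After op 6 (delete): buffer="wwfwwiuzswd" (len 11), cursors c1@2 c4@2 c2@4 c3@10, authorship 14.2.....3.
After op 7 (delete): buffer="fwiuzsd" (len 7), cursors c1@0 c4@0 c2@1 c3@6, authorship .......
After op 8 (move_right): buffer="fwiuzsd" (len 7), cursors c1@1 c4@1 c2@2 c3@7, authorship .......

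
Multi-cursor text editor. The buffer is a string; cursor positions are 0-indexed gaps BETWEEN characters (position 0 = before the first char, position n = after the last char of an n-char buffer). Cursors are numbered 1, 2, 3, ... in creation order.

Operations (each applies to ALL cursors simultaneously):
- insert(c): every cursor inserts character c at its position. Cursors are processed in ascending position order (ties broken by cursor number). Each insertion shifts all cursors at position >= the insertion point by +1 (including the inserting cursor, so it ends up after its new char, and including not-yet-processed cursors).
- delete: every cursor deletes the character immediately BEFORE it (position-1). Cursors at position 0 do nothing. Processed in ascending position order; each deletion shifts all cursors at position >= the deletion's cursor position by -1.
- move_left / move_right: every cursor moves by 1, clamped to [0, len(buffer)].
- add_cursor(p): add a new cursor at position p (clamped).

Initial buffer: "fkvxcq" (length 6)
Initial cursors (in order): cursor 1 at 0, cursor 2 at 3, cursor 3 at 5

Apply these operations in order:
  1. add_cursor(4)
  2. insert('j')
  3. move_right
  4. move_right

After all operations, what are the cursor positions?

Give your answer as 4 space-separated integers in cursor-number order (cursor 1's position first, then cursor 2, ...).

Answer: 3 7 10 9

Derivation:
After op 1 (add_cursor(4)): buffer="fkvxcq" (len 6), cursors c1@0 c2@3 c4@4 c3@5, authorship ......
After op 2 (insert('j')): buffer="jfkvjxjcjq" (len 10), cursors c1@1 c2@5 c4@7 c3@9, authorship 1...2.4.3.
After op 3 (move_right): buffer="jfkvjxjcjq" (len 10), cursors c1@2 c2@6 c4@8 c3@10, authorship 1...2.4.3.
After op 4 (move_right): buffer="jfkvjxjcjq" (len 10), cursors c1@3 c2@7 c4@9 c3@10, authorship 1...2.4.3.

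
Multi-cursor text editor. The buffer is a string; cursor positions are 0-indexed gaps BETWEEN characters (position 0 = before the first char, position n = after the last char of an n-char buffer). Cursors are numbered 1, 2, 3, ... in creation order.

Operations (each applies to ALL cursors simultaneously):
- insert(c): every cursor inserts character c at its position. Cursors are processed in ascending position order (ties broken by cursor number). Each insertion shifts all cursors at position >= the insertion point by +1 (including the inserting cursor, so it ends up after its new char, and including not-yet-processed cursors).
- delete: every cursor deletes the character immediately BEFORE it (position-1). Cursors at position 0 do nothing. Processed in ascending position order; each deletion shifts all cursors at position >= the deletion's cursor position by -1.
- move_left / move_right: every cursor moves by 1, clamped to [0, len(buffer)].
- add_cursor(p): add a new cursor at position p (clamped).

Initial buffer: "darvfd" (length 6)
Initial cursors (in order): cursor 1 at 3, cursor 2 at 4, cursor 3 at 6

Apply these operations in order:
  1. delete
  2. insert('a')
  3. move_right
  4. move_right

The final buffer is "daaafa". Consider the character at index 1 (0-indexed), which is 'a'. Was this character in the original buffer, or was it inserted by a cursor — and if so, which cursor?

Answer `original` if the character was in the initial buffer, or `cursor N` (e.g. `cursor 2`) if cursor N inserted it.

After op 1 (delete): buffer="daf" (len 3), cursors c1@2 c2@2 c3@3, authorship ...
After op 2 (insert('a')): buffer="daaafa" (len 6), cursors c1@4 c2@4 c3@6, authorship ..12.3
After op 3 (move_right): buffer="daaafa" (len 6), cursors c1@5 c2@5 c3@6, authorship ..12.3
After op 4 (move_right): buffer="daaafa" (len 6), cursors c1@6 c2@6 c3@6, authorship ..12.3
Authorship (.=original, N=cursor N): . . 1 2 . 3
Index 1: author = original

Answer: original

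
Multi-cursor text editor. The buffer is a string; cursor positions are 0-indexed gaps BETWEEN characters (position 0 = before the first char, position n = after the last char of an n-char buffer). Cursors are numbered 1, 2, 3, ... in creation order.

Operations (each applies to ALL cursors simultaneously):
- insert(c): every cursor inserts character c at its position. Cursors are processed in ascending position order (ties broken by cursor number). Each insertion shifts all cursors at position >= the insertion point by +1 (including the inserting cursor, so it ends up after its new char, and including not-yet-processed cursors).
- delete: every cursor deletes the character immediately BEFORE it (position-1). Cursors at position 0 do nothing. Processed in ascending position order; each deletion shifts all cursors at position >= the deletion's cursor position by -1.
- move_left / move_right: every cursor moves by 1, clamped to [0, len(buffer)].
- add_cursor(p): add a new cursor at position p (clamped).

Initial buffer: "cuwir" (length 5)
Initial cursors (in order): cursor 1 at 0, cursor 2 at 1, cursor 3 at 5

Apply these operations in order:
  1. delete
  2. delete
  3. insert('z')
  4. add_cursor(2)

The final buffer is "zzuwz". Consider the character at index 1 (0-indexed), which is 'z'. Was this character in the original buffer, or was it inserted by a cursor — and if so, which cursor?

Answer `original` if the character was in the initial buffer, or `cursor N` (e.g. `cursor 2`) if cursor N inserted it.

Answer: cursor 2

Derivation:
After op 1 (delete): buffer="uwi" (len 3), cursors c1@0 c2@0 c3@3, authorship ...
After op 2 (delete): buffer="uw" (len 2), cursors c1@0 c2@0 c3@2, authorship ..
After op 3 (insert('z')): buffer="zzuwz" (len 5), cursors c1@2 c2@2 c3@5, authorship 12..3
After op 4 (add_cursor(2)): buffer="zzuwz" (len 5), cursors c1@2 c2@2 c4@2 c3@5, authorship 12..3
Authorship (.=original, N=cursor N): 1 2 . . 3
Index 1: author = 2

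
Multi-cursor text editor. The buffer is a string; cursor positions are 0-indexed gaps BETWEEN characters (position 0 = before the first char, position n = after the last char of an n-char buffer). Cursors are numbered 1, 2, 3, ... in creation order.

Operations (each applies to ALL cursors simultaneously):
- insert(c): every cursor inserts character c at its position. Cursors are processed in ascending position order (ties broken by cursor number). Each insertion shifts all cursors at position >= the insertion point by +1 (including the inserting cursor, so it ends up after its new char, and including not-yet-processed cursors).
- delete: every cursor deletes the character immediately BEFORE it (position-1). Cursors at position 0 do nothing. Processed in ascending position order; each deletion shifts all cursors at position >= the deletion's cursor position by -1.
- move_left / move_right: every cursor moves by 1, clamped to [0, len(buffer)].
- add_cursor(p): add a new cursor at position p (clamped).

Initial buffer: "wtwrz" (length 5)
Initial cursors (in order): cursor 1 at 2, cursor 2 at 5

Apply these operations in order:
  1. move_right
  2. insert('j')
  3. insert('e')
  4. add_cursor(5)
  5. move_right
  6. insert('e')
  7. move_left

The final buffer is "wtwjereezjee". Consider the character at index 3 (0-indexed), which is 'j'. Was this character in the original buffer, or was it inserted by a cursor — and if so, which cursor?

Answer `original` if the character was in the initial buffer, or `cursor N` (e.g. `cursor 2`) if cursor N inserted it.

After op 1 (move_right): buffer="wtwrz" (len 5), cursors c1@3 c2@5, authorship .....
After op 2 (insert('j')): buffer="wtwjrzj" (len 7), cursors c1@4 c2@7, authorship ...1..2
After op 3 (insert('e')): buffer="wtwjerzje" (len 9), cursors c1@5 c2@9, authorship ...11..22
After op 4 (add_cursor(5)): buffer="wtwjerzje" (len 9), cursors c1@5 c3@5 c2@9, authorship ...11..22
After op 5 (move_right): buffer="wtwjerzje" (len 9), cursors c1@6 c3@6 c2@9, authorship ...11..22
After op 6 (insert('e')): buffer="wtwjereezjee" (len 12), cursors c1@8 c3@8 c2@12, authorship ...11.13.222
After op 7 (move_left): buffer="wtwjereezjee" (len 12), cursors c1@7 c3@7 c2@11, authorship ...11.13.222
Authorship (.=original, N=cursor N): . . . 1 1 . 1 3 . 2 2 2
Index 3: author = 1

Answer: cursor 1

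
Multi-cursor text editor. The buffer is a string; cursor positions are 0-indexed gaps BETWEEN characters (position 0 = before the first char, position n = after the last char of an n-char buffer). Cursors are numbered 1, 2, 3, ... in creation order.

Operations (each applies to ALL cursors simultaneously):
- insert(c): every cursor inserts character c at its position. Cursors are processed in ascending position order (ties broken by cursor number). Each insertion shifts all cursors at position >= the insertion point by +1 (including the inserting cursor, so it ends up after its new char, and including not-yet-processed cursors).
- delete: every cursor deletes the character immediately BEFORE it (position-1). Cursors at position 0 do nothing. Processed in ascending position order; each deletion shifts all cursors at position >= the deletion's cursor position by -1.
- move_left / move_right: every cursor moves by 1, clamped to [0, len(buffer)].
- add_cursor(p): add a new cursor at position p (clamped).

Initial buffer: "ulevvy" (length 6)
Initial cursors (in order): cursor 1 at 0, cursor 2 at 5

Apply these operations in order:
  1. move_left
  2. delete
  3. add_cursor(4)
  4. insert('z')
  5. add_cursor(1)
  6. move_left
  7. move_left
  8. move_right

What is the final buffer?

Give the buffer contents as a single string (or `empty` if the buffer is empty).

Answer: zulezvzy

Derivation:
After op 1 (move_left): buffer="ulevvy" (len 6), cursors c1@0 c2@4, authorship ......
After op 2 (delete): buffer="ulevy" (len 5), cursors c1@0 c2@3, authorship .....
After op 3 (add_cursor(4)): buffer="ulevy" (len 5), cursors c1@0 c2@3 c3@4, authorship .....
After op 4 (insert('z')): buffer="zulezvzy" (len 8), cursors c1@1 c2@5 c3@7, authorship 1...2.3.
After op 5 (add_cursor(1)): buffer="zulezvzy" (len 8), cursors c1@1 c4@1 c2@5 c3@7, authorship 1...2.3.
After op 6 (move_left): buffer="zulezvzy" (len 8), cursors c1@0 c4@0 c2@4 c3@6, authorship 1...2.3.
After op 7 (move_left): buffer="zulezvzy" (len 8), cursors c1@0 c4@0 c2@3 c3@5, authorship 1...2.3.
After op 8 (move_right): buffer="zulezvzy" (len 8), cursors c1@1 c4@1 c2@4 c3@6, authorship 1...2.3.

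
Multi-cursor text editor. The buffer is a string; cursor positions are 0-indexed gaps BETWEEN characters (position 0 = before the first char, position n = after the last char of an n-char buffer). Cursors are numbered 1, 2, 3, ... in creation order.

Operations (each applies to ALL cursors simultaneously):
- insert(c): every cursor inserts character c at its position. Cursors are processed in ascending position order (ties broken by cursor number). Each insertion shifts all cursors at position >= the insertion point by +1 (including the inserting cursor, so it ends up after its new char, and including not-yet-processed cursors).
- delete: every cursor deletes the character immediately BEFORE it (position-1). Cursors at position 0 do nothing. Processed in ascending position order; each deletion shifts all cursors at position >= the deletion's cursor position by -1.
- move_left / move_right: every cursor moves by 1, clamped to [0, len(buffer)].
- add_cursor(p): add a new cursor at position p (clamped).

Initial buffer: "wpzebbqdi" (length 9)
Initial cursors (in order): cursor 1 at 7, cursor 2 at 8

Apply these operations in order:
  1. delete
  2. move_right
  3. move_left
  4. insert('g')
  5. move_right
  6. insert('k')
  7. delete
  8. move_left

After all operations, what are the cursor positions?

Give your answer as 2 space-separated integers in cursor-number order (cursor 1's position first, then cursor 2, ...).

After op 1 (delete): buffer="wpzebbi" (len 7), cursors c1@6 c2@6, authorship .......
After op 2 (move_right): buffer="wpzebbi" (len 7), cursors c1@7 c2@7, authorship .......
After op 3 (move_left): buffer="wpzebbi" (len 7), cursors c1@6 c2@6, authorship .......
After op 4 (insert('g')): buffer="wpzebbggi" (len 9), cursors c1@8 c2@8, authorship ......12.
After op 5 (move_right): buffer="wpzebbggi" (len 9), cursors c1@9 c2@9, authorship ......12.
After op 6 (insert('k')): buffer="wpzebbggikk" (len 11), cursors c1@11 c2@11, authorship ......12.12
After op 7 (delete): buffer="wpzebbggi" (len 9), cursors c1@9 c2@9, authorship ......12.
After op 8 (move_left): buffer="wpzebbggi" (len 9), cursors c1@8 c2@8, authorship ......12.

Answer: 8 8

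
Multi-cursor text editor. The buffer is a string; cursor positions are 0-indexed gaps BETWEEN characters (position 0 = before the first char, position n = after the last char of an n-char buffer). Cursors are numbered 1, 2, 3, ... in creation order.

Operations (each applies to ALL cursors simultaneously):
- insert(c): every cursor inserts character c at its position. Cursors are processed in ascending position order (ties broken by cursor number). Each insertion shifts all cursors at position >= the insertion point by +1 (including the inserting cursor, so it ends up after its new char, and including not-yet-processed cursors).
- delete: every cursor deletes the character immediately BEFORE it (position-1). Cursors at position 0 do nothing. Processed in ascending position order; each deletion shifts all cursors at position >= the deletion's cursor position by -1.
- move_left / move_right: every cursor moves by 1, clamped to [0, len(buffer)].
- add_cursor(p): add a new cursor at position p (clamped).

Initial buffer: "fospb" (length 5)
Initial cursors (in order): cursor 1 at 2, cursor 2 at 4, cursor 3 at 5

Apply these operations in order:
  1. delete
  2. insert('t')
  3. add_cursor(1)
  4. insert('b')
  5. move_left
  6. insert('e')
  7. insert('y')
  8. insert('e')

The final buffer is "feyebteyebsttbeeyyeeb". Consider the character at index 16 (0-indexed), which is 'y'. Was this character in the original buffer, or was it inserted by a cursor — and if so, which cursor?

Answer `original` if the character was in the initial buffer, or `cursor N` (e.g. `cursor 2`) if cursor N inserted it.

After op 1 (delete): buffer="fs" (len 2), cursors c1@1 c2@2 c3@2, authorship ..
After op 2 (insert('t')): buffer="ftstt" (len 5), cursors c1@2 c2@5 c3@5, authorship .1.23
After op 3 (add_cursor(1)): buffer="ftstt" (len 5), cursors c4@1 c1@2 c2@5 c3@5, authorship .1.23
After op 4 (insert('b')): buffer="fbtbsttbb" (len 9), cursors c4@2 c1@4 c2@9 c3@9, authorship .411.2323
After op 5 (move_left): buffer="fbtbsttbb" (len 9), cursors c4@1 c1@3 c2@8 c3@8, authorship .411.2323
After op 6 (insert('e')): buffer="febtebsttbeeb" (len 13), cursors c4@2 c1@5 c2@12 c3@12, authorship .44111.232233
After op 7 (insert('y')): buffer="feybteybsttbeeyyb" (len 17), cursors c4@3 c1@7 c2@16 c3@16, authorship .4441111.23223233
After op 8 (insert('e')): buffer="feyebteyebsttbeeyyeeb" (len 21), cursors c4@4 c1@9 c2@20 c3@20, authorship .444411111.2322323233
Authorship (.=original, N=cursor N): . 4 4 4 4 1 1 1 1 1 . 2 3 2 2 3 2 3 2 3 3
Index 16: author = 2

Answer: cursor 2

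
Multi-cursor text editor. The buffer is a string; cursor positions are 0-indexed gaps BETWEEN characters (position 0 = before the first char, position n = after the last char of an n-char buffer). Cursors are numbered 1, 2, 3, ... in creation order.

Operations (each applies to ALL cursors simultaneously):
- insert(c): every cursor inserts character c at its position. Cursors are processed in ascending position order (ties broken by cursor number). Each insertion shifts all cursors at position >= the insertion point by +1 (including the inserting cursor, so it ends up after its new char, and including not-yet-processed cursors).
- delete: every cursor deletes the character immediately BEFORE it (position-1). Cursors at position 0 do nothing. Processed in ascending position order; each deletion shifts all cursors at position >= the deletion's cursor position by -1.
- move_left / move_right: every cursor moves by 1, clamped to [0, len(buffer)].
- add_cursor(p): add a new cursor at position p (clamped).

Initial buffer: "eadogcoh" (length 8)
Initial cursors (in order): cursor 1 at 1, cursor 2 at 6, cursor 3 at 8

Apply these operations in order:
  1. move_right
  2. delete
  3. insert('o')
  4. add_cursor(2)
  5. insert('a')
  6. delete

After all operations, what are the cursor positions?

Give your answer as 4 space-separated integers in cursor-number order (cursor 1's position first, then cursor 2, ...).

After op 1 (move_right): buffer="eadogcoh" (len 8), cursors c1@2 c2@7 c3@8, authorship ........
After op 2 (delete): buffer="edogc" (len 5), cursors c1@1 c2@5 c3@5, authorship .....
After op 3 (insert('o')): buffer="eodogcoo" (len 8), cursors c1@2 c2@8 c3@8, authorship .1....23
After op 4 (add_cursor(2)): buffer="eodogcoo" (len 8), cursors c1@2 c4@2 c2@8 c3@8, authorship .1....23
After op 5 (insert('a')): buffer="eoaadogcooaa" (len 12), cursors c1@4 c4@4 c2@12 c3@12, authorship .114....2323
After op 6 (delete): buffer="eodogcoo" (len 8), cursors c1@2 c4@2 c2@8 c3@8, authorship .1....23

Answer: 2 8 8 2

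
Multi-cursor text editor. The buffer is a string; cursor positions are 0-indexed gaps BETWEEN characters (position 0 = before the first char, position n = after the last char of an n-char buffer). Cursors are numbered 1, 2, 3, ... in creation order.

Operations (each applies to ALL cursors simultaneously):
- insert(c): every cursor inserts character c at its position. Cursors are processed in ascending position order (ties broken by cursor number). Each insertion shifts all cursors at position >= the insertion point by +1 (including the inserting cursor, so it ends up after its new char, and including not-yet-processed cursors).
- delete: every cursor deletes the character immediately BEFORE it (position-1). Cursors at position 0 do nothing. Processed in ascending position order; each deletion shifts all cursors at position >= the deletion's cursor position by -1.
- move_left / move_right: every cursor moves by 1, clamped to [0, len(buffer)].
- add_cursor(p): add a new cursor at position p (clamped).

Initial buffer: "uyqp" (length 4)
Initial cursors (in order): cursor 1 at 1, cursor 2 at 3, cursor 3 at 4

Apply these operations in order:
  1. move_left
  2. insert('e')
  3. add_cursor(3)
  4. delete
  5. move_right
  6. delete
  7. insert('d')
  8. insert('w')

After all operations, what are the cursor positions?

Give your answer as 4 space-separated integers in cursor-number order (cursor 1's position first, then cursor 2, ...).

After op 1 (move_left): buffer="uyqp" (len 4), cursors c1@0 c2@2 c3@3, authorship ....
After op 2 (insert('e')): buffer="euyeqep" (len 7), cursors c1@1 c2@4 c3@6, authorship 1..2.3.
After op 3 (add_cursor(3)): buffer="euyeqep" (len 7), cursors c1@1 c4@3 c2@4 c3@6, authorship 1..2.3.
After op 4 (delete): buffer="uqp" (len 3), cursors c1@0 c2@1 c4@1 c3@2, authorship ...
After op 5 (move_right): buffer="uqp" (len 3), cursors c1@1 c2@2 c4@2 c3@3, authorship ...
After op 6 (delete): buffer="" (len 0), cursors c1@0 c2@0 c3@0 c4@0, authorship 
After op 7 (insert('d')): buffer="dddd" (len 4), cursors c1@4 c2@4 c3@4 c4@4, authorship 1234
After op 8 (insert('w')): buffer="ddddwwww" (len 8), cursors c1@8 c2@8 c3@8 c4@8, authorship 12341234

Answer: 8 8 8 8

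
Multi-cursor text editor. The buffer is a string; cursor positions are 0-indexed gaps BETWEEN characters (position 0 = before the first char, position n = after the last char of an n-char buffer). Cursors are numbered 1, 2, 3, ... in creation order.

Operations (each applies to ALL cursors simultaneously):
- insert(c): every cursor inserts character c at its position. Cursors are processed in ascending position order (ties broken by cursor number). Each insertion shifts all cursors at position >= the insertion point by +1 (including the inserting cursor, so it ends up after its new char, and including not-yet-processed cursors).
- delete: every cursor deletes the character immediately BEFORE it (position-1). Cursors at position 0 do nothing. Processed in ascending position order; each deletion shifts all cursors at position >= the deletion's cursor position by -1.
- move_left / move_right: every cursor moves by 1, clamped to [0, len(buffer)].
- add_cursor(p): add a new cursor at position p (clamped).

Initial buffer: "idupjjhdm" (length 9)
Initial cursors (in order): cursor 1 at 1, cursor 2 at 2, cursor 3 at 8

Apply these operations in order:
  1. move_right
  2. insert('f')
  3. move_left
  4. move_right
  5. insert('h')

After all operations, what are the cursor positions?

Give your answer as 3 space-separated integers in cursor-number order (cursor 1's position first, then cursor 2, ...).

After op 1 (move_right): buffer="idupjjhdm" (len 9), cursors c1@2 c2@3 c3@9, authorship .........
After op 2 (insert('f')): buffer="idfufpjjhdmf" (len 12), cursors c1@3 c2@5 c3@12, authorship ..1.2......3
After op 3 (move_left): buffer="idfufpjjhdmf" (len 12), cursors c1@2 c2@4 c3@11, authorship ..1.2......3
After op 4 (move_right): buffer="idfufpjjhdmf" (len 12), cursors c1@3 c2@5 c3@12, authorship ..1.2......3
After op 5 (insert('h')): buffer="idfhufhpjjhdmfh" (len 15), cursors c1@4 c2@7 c3@15, authorship ..11.22......33

Answer: 4 7 15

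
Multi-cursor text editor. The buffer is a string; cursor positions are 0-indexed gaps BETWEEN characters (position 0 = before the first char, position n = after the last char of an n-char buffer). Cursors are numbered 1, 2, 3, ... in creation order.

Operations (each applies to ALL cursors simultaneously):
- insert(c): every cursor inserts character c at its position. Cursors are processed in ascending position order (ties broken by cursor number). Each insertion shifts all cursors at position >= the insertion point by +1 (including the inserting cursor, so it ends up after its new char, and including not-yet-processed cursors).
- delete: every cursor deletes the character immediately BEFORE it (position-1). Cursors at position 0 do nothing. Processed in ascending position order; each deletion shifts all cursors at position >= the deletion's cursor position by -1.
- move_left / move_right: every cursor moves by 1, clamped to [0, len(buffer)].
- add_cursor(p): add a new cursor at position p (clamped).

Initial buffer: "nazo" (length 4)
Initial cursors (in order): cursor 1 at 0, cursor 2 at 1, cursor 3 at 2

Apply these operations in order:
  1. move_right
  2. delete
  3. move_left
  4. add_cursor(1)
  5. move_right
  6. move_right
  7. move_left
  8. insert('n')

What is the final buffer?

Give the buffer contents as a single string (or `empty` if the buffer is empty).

Answer: nnnno

Derivation:
After op 1 (move_right): buffer="nazo" (len 4), cursors c1@1 c2@2 c3@3, authorship ....
After op 2 (delete): buffer="o" (len 1), cursors c1@0 c2@0 c3@0, authorship .
After op 3 (move_left): buffer="o" (len 1), cursors c1@0 c2@0 c3@0, authorship .
After op 4 (add_cursor(1)): buffer="o" (len 1), cursors c1@0 c2@0 c3@0 c4@1, authorship .
After op 5 (move_right): buffer="o" (len 1), cursors c1@1 c2@1 c3@1 c4@1, authorship .
After op 6 (move_right): buffer="o" (len 1), cursors c1@1 c2@1 c3@1 c4@1, authorship .
After op 7 (move_left): buffer="o" (len 1), cursors c1@0 c2@0 c3@0 c4@0, authorship .
After op 8 (insert('n')): buffer="nnnno" (len 5), cursors c1@4 c2@4 c3@4 c4@4, authorship 1234.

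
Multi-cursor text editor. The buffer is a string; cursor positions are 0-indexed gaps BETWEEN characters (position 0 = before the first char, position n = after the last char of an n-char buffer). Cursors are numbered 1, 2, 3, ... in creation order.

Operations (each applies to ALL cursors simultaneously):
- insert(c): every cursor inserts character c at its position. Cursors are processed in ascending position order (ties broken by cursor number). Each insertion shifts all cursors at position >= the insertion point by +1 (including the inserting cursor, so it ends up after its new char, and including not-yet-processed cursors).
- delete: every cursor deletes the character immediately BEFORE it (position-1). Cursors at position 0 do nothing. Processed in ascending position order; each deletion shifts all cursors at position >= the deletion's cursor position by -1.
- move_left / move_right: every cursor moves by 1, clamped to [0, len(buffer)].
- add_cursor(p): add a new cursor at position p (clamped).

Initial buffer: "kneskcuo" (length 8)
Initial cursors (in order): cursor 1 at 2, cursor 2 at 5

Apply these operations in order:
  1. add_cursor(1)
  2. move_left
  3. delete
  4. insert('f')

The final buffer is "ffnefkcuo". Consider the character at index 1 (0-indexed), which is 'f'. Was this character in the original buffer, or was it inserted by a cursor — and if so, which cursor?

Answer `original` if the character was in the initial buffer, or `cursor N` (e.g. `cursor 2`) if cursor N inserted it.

Answer: cursor 3

Derivation:
After op 1 (add_cursor(1)): buffer="kneskcuo" (len 8), cursors c3@1 c1@2 c2@5, authorship ........
After op 2 (move_left): buffer="kneskcuo" (len 8), cursors c3@0 c1@1 c2@4, authorship ........
After op 3 (delete): buffer="nekcuo" (len 6), cursors c1@0 c3@0 c2@2, authorship ......
After op 4 (insert('f')): buffer="ffnefkcuo" (len 9), cursors c1@2 c3@2 c2@5, authorship 13..2....
Authorship (.=original, N=cursor N): 1 3 . . 2 . . . .
Index 1: author = 3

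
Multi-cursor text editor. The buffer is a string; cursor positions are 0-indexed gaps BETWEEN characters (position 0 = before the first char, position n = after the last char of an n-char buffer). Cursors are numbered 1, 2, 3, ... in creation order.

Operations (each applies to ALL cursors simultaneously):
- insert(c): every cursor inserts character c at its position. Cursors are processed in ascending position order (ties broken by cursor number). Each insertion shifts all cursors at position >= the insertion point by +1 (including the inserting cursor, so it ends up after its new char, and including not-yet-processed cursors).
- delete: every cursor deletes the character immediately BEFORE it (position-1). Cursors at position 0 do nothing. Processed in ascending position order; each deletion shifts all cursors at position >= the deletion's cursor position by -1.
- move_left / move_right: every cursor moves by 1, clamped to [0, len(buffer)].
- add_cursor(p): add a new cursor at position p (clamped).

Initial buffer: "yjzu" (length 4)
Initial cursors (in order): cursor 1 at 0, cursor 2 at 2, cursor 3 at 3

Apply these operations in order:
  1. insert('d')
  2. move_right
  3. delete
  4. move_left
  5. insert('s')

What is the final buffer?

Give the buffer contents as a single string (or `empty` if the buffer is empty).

After op 1 (insert('d')): buffer="dyjdzdu" (len 7), cursors c1@1 c2@4 c3@6, authorship 1..2.3.
After op 2 (move_right): buffer="dyjdzdu" (len 7), cursors c1@2 c2@5 c3@7, authorship 1..2.3.
After op 3 (delete): buffer="djdd" (len 4), cursors c1@1 c2@3 c3@4, authorship 1.23
After op 4 (move_left): buffer="djdd" (len 4), cursors c1@0 c2@2 c3@3, authorship 1.23
After op 5 (insert('s')): buffer="sdjsdsd" (len 7), cursors c1@1 c2@4 c3@6, authorship 11.2233

Answer: sdjsdsd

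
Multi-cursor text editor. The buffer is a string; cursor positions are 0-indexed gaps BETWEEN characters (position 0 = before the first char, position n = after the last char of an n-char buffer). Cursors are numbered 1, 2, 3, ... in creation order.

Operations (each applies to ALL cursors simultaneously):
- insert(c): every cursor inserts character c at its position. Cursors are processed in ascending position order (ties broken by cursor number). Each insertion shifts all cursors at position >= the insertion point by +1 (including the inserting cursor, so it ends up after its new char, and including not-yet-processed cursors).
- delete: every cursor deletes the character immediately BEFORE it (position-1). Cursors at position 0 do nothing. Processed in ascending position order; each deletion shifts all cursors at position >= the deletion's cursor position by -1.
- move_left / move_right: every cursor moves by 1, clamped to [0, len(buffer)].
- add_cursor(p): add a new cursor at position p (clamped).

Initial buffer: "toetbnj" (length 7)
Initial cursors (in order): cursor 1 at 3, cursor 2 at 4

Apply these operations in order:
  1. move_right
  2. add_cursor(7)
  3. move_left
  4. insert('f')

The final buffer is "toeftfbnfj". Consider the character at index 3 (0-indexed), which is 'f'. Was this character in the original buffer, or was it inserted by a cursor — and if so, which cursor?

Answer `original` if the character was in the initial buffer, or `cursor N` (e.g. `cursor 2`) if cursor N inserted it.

After op 1 (move_right): buffer="toetbnj" (len 7), cursors c1@4 c2@5, authorship .......
After op 2 (add_cursor(7)): buffer="toetbnj" (len 7), cursors c1@4 c2@5 c3@7, authorship .......
After op 3 (move_left): buffer="toetbnj" (len 7), cursors c1@3 c2@4 c3@6, authorship .......
After op 4 (insert('f')): buffer="toeftfbnfj" (len 10), cursors c1@4 c2@6 c3@9, authorship ...1.2..3.
Authorship (.=original, N=cursor N): . . . 1 . 2 . . 3 .
Index 3: author = 1

Answer: cursor 1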